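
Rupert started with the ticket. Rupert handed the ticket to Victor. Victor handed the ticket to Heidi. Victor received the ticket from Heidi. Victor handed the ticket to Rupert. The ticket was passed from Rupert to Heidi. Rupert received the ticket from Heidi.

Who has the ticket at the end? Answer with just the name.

Tracking the ticket through each event:
Start: Rupert has the ticket.
After event 1: Victor has the ticket.
After event 2: Heidi has the ticket.
After event 3: Victor has the ticket.
After event 4: Rupert has the ticket.
After event 5: Heidi has the ticket.
After event 6: Rupert has the ticket.

Answer: Rupert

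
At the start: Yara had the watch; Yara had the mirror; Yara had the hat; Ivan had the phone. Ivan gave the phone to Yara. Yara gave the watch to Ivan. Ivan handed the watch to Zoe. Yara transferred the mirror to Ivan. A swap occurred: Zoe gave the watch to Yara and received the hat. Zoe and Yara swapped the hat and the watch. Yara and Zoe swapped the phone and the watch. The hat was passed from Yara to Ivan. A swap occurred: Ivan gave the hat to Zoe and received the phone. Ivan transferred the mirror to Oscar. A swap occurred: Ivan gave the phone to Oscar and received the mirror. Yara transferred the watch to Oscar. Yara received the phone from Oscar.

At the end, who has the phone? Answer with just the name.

Answer: Yara

Derivation:
Tracking all object holders:
Start: watch:Yara, mirror:Yara, hat:Yara, phone:Ivan
Event 1 (give phone: Ivan -> Yara). State: watch:Yara, mirror:Yara, hat:Yara, phone:Yara
Event 2 (give watch: Yara -> Ivan). State: watch:Ivan, mirror:Yara, hat:Yara, phone:Yara
Event 3 (give watch: Ivan -> Zoe). State: watch:Zoe, mirror:Yara, hat:Yara, phone:Yara
Event 4 (give mirror: Yara -> Ivan). State: watch:Zoe, mirror:Ivan, hat:Yara, phone:Yara
Event 5 (swap watch<->hat: now watch:Yara, hat:Zoe). State: watch:Yara, mirror:Ivan, hat:Zoe, phone:Yara
Event 6 (swap hat<->watch: now hat:Yara, watch:Zoe). State: watch:Zoe, mirror:Ivan, hat:Yara, phone:Yara
Event 7 (swap phone<->watch: now phone:Zoe, watch:Yara). State: watch:Yara, mirror:Ivan, hat:Yara, phone:Zoe
Event 8 (give hat: Yara -> Ivan). State: watch:Yara, mirror:Ivan, hat:Ivan, phone:Zoe
Event 9 (swap hat<->phone: now hat:Zoe, phone:Ivan). State: watch:Yara, mirror:Ivan, hat:Zoe, phone:Ivan
Event 10 (give mirror: Ivan -> Oscar). State: watch:Yara, mirror:Oscar, hat:Zoe, phone:Ivan
Event 11 (swap phone<->mirror: now phone:Oscar, mirror:Ivan). State: watch:Yara, mirror:Ivan, hat:Zoe, phone:Oscar
Event 12 (give watch: Yara -> Oscar). State: watch:Oscar, mirror:Ivan, hat:Zoe, phone:Oscar
Event 13 (give phone: Oscar -> Yara). State: watch:Oscar, mirror:Ivan, hat:Zoe, phone:Yara

Final state: watch:Oscar, mirror:Ivan, hat:Zoe, phone:Yara
The phone is held by Yara.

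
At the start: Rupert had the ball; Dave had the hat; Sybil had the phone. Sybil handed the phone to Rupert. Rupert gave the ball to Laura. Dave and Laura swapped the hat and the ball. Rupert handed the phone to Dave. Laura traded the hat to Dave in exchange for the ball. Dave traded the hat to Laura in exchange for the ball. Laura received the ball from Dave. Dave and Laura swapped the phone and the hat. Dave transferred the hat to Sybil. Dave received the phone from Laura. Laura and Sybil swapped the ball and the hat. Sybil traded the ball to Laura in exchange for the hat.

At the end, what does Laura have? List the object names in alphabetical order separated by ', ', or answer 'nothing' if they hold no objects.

Tracking all object holders:
Start: ball:Rupert, hat:Dave, phone:Sybil
Event 1 (give phone: Sybil -> Rupert). State: ball:Rupert, hat:Dave, phone:Rupert
Event 2 (give ball: Rupert -> Laura). State: ball:Laura, hat:Dave, phone:Rupert
Event 3 (swap hat<->ball: now hat:Laura, ball:Dave). State: ball:Dave, hat:Laura, phone:Rupert
Event 4 (give phone: Rupert -> Dave). State: ball:Dave, hat:Laura, phone:Dave
Event 5 (swap hat<->ball: now hat:Dave, ball:Laura). State: ball:Laura, hat:Dave, phone:Dave
Event 6 (swap hat<->ball: now hat:Laura, ball:Dave). State: ball:Dave, hat:Laura, phone:Dave
Event 7 (give ball: Dave -> Laura). State: ball:Laura, hat:Laura, phone:Dave
Event 8 (swap phone<->hat: now phone:Laura, hat:Dave). State: ball:Laura, hat:Dave, phone:Laura
Event 9 (give hat: Dave -> Sybil). State: ball:Laura, hat:Sybil, phone:Laura
Event 10 (give phone: Laura -> Dave). State: ball:Laura, hat:Sybil, phone:Dave
Event 11 (swap ball<->hat: now ball:Sybil, hat:Laura). State: ball:Sybil, hat:Laura, phone:Dave
Event 12 (swap ball<->hat: now ball:Laura, hat:Sybil). State: ball:Laura, hat:Sybil, phone:Dave

Final state: ball:Laura, hat:Sybil, phone:Dave
Laura holds: ball.

Answer: ball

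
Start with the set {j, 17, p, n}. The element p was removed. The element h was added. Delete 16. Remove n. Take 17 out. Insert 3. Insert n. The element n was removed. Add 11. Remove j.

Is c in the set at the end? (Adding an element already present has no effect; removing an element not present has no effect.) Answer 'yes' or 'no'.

Tracking the set through each operation:
Start: {17, j, n, p}
Event 1 (remove p): removed. Set: {17, j, n}
Event 2 (add h): added. Set: {17, h, j, n}
Event 3 (remove 16): not present, no change. Set: {17, h, j, n}
Event 4 (remove n): removed. Set: {17, h, j}
Event 5 (remove 17): removed. Set: {h, j}
Event 6 (add 3): added. Set: {3, h, j}
Event 7 (add n): added. Set: {3, h, j, n}
Event 8 (remove n): removed. Set: {3, h, j}
Event 9 (add 11): added. Set: {11, 3, h, j}
Event 10 (remove j): removed. Set: {11, 3, h}

Final set: {11, 3, h} (size 3)
c is NOT in the final set.

Answer: no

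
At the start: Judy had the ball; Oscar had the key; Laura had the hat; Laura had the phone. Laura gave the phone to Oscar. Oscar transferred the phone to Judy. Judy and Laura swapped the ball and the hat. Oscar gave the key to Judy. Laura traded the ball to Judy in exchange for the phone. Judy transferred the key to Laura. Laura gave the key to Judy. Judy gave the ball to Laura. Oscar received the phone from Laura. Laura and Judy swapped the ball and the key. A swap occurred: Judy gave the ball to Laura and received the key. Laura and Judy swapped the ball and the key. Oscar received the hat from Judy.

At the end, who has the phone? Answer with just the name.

Answer: Oscar

Derivation:
Tracking all object holders:
Start: ball:Judy, key:Oscar, hat:Laura, phone:Laura
Event 1 (give phone: Laura -> Oscar). State: ball:Judy, key:Oscar, hat:Laura, phone:Oscar
Event 2 (give phone: Oscar -> Judy). State: ball:Judy, key:Oscar, hat:Laura, phone:Judy
Event 3 (swap ball<->hat: now ball:Laura, hat:Judy). State: ball:Laura, key:Oscar, hat:Judy, phone:Judy
Event 4 (give key: Oscar -> Judy). State: ball:Laura, key:Judy, hat:Judy, phone:Judy
Event 5 (swap ball<->phone: now ball:Judy, phone:Laura). State: ball:Judy, key:Judy, hat:Judy, phone:Laura
Event 6 (give key: Judy -> Laura). State: ball:Judy, key:Laura, hat:Judy, phone:Laura
Event 7 (give key: Laura -> Judy). State: ball:Judy, key:Judy, hat:Judy, phone:Laura
Event 8 (give ball: Judy -> Laura). State: ball:Laura, key:Judy, hat:Judy, phone:Laura
Event 9 (give phone: Laura -> Oscar). State: ball:Laura, key:Judy, hat:Judy, phone:Oscar
Event 10 (swap ball<->key: now ball:Judy, key:Laura). State: ball:Judy, key:Laura, hat:Judy, phone:Oscar
Event 11 (swap ball<->key: now ball:Laura, key:Judy). State: ball:Laura, key:Judy, hat:Judy, phone:Oscar
Event 12 (swap ball<->key: now ball:Judy, key:Laura). State: ball:Judy, key:Laura, hat:Judy, phone:Oscar
Event 13 (give hat: Judy -> Oscar). State: ball:Judy, key:Laura, hat:Oscar, phone:Oscar

Final state: ball:Judy, key:Laura, hat:Oscar, phone:Oscar
The phone is held by Oscar.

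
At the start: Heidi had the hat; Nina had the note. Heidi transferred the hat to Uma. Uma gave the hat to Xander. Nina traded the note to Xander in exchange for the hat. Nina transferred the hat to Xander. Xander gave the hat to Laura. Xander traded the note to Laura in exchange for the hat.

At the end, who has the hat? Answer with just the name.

Answer: Xander

Derivation:
Tracking all object holders:
Start: hat:Heidi, note:Nina
Event 1 (give hat: Heidi -> Uma). State: hat:Uma, note:Nina
Event 2 (give hat: Uma -> Xander). State: hat:Xander, note:Nina
Event 3 (swap note<->hat: now note:Xander, hat:Nina). State: hat:Nina, note:Xander
Event 4 (give hat: Nina -> Xander). State: hat:Xander, note:Xander
Event 5 (give hat: Xander -> Laura). State: hat:Laura, note:Xander
Event 6 (swap note<->hat: now note:Laura, hat:Xander). State: hat:Xander, note:Laura

Final state: hat:Xander, note:Laura
The hat is held by Xander.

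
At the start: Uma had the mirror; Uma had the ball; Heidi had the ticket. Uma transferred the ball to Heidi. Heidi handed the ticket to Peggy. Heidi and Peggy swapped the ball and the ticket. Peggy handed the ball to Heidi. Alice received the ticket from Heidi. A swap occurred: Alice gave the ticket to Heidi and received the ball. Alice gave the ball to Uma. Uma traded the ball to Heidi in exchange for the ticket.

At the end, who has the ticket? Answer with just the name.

Answer: Uma

Derivation:
Tracking all object holders:
Start: mirror:Uma, ball:Uma, ticket:Heidi
Event 1 (give ball: Uma -> Heidi). State: mirror:Uma, ball:Heidi, ticket:Heidi
Event 2 (give ticket: Heidi -> Peggy). State: mirror:Uma, ball:Heidi, ticket:Peggy
Event 3 (swap ball<->ticket: now ball:Peggy, ticket:Heidi). State: mirror:Uma, ball:Peggy, ticket:Heidi
Event 4 (give ball: Peggy -> Heidi). State: mirror:Uma, ball:Heidi, ticket:Heidi
Event 5 (give ticket: Heidi -> Alice). State: mirror:Uma, ball:Heidi, ticket:Alice
Event 6 (swap ticket<->ball: now ticket:Heidi, ball:Alice). State: mirror:Uma, ball:Alice, ticket:Heidi
Event 7 (give ball: Alice -> Uma). State: mirror:Uma, ball:Uma, ticket:Heidi
Event 8 (swap ball<->ticket: now ball:Heidi, ticket:Uma). State: mirror:Uma, ball:Heidi, ticket:Uma

Final state: mirror:Uma, ball:Heidi, ticket:Uma
The ticket is held by Uma.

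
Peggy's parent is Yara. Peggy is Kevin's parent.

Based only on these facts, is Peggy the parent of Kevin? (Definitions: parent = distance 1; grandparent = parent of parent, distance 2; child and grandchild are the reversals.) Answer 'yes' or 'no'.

Answer: yes

Derivation:
Reconstructing the parent chain from the given facts:
  Yara -> Peggy -> Kevin
(each arrow means 'parent of the next')
Positions in the chain (0 = top):
  position of Yara: 0
  position of Peggy: 1
  position of Kevin: 2

Peggy is at position 1, Kevin is at position 2; signed distance (j - i) = 1.
'parent' requires j - i = 1. Actual distance is 1, so the relation HOLDS.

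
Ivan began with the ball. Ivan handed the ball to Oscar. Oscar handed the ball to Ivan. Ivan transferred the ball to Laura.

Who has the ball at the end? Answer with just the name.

Tracking the ball through each event:
Start: Ivan has the ball.
After event 1: Oscar has the ball.
After event 2: Ivan has the ball.
After event 3: Laura has the ball.

Answer: Laura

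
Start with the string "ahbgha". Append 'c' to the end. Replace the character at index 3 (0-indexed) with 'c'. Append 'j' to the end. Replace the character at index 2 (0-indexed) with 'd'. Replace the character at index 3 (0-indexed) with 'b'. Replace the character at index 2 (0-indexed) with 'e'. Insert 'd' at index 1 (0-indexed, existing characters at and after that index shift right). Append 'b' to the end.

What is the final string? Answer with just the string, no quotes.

Answer: adhebhacjb

Derivation:
Applying each edit step by step:
Start: "ahbgha"
Op 1 (append 'c'): "ahbgha" -> "ahbghac"
Op 2 (replace idx 3: 'g' -> 'c'): "ahbghac" -> "ahbchac"
Op 3 (append 'j'): "ahbchac" -> "ahbchacj"
Op 4 (replace idx 2: 'b' -> 'd'): "ahbchacj" -> "ahdchacj"
Op 5 (replace idx 3: 'c' -> 'b'): "ahdchacj" -> "ahdbhacj"
Op 6 (replace idx 2: 'd' -> 'e'): "ahdbhacj" -> "ahebhacj"
Op 7 (insert 'd' at idx 1): "ahebhacj" -> "adhebhacj"
Op 8 (append 'b'): "adhebhacj" -> "adhebhacjb"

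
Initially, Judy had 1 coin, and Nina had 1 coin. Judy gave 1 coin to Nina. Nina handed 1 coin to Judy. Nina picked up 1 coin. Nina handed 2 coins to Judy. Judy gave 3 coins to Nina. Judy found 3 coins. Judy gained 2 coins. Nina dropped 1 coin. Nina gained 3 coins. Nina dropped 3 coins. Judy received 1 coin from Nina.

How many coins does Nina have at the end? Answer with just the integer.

Answer: 1

Derivation:
Tracking counts step by step:
Start: Judy=1, Nina=1
Event 1 (Judy -> Nina, 1): Judy: 1 -> 0, Nina: 1 -> 2. State: Judy=0, Nina=2
Event 2 (Nina -> Judy, 1): Nina: 2 -> 1, Judy: 0 -> 1. State: Judy=1, Nina=1
Event 3 (Nina +1): Nina: 1 -> 2. State: Judy=1, Nina=2
Event 4 (Nina -> Judy, 2): Nina: 2 -> 0, Judy: 1 -> 3. State: Judy=3, Nina=0
Event 5 (Judy -> Nina, 3): Judy: 3 -> 0, Nina: 0 -> 3. State: Judy=0, Nina=3
Event 6 (Judy +3): Judy: 0 -> 3. State: Judy=3, Nina=3
Event 7 (Judy +2): Judy: 3 -> 5. State: Judy=5, Nina=3
Event 8 (Nina -1): Nina: 3 -> 2. State: Judy=5, Nina=2
Event 9 (Nina +3): Nina: 2 -> 5. State: Judy=5, Nina=5
Event 10 (Nina -3): Nina: 5 -> 2. State: Judy=5, Nina=2
Event 11 (Nina -> Judy, 1): Nina: 2 -> 1, Judy: 5 -> 6. State: Judy=6, Nina=1

Nina's final count: 1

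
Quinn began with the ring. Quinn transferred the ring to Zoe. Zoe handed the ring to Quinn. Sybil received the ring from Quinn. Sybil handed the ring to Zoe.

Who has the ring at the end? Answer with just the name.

Answer: Zoe

Derivation:
Tracking the ring through each event:
Start: Quinn has the ring.
After event 1: Zoe has the ring.
After event 2: Quinn has the ring.
After event 3: Sybil has the ring.
After event 4: Zoe has the ring.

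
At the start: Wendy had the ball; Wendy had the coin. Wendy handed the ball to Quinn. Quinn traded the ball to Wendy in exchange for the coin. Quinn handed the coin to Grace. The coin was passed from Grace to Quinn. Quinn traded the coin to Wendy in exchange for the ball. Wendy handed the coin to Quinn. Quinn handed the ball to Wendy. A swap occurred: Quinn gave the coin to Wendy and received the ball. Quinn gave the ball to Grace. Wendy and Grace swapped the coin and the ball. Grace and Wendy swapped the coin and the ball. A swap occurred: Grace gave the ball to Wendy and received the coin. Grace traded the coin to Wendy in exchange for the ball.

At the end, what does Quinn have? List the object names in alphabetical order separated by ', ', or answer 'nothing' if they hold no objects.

Tracking all object holders:
Start: ball:Wendy, coin:Wendy
Event 1 (give ball: Wendy -> Quinn). State: ball:Quinn, coin:Wendy
Event 2 (swap ball<->coin: now ball:Wendy, coin:Quinn). State: ball:Wendy, coin:Quinn
Event 3 (give coin: Quinn -> Grace). State: ball:Wendy, coin:Grace
Event 4 (give coin: Grace -> Quinn). State: ball:Wendy, coin:Quinn
Event 5 (swap coin<->ball: now coin:Wendy, ball:Quinn). State: ball:Quinn, coin:Wendy
Event 6 (give coin: Wendy -> Quinn). State: ball:Quinn, coin:Quinn
Event 7 (give ball: Quinn -> Wendy). State: ball:Wendy, coin:Quinn
Event 8 (swap coin<->ball: now coin:Wendy, ball:Quinn). State: ball:Quinn, coin:Wendy
Event 9 (give ball: Quinn -> Grace). State: ball:Grace, coin:Wendy
Event 10 (swap coin<->ball: now coin:Grace, ball:Wendy). State: ball:Wendy, coin:Grace
Event 11 (swap coin<->ball: now coin:Wendy, ball:Grace). State: ball:Grace, coin:Wendy
Event 12 (swap ball<->coin: now ball:Wendy, coin:Grace). State: ball:Wendy, coin:Grace
Event 13 (swap coin<->ball: now coin:Wendy, ball:Grace). State: ball:Grace, coin:Wendy

Final state: ball:Grace, coin:Wendy
Quinn holds: (nothing).

Answer: nothing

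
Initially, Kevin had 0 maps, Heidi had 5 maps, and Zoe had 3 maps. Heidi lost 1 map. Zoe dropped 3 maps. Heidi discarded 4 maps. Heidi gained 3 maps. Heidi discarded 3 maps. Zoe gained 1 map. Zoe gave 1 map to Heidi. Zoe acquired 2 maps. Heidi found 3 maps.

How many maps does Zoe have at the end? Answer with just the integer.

Tracking counts step by step:
Start: Kevin=0, Heidi=5, Zoe=3
Event 1 (Heidi -1): Heidi: 5 -> 4. State: Kevin=0, Heidi=4, Zoe=3
Event 2 (Zoe -3): Zoe: 3 -> 0. State: Kevin=0, Heidi=4, Zoe=0
Event 3 (Heidi -4): Heidi: 4 -> 0. State: Kevin=0, Heidi=0, Zoe=0
Event 4 (Heidi +3): Heidi: 0 -> 3. State: Kevin=0, Heidi=3, Zoe=0
Event 5 (Heidi -3): Heidi: 3 -> 0. State: Kevin=0, Heidi=0, Zoe=0
Event 6 (Zoe +1): Zoe: 0 -> 1. State: Kevin=0, Heidi=0, Zoe=1
Event 7 (Zoe -> Heidi, 1): Zoe: 1 -> 0, Heidi: 0 -> 1. State: Kevin=0, Heidi=1, Zoe=0
Event 8 (Zoe +2): Zoe: 0 -> 2. State: Kevin=0, Heidi=1, Zoe=2
Event 9 (Heidi +3): Heidi: 1 -> 4. State: Kevin=0, Heidi=4, Zoe=2

Zoe's final count: 2

Answer: 2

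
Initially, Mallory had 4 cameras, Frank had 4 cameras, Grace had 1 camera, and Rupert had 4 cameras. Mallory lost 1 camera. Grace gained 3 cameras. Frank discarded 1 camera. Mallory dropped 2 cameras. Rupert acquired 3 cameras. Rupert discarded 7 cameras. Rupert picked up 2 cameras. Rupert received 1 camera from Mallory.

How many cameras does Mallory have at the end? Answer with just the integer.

Answer: 0

Derivation:
Tracking counts step by step:
Start: Mallory=4, Frank=4, Grace=1, Rupert=4
Event 1 (Mallory -1): Mallory: 4 -> 3. State: Mallory=3, Frank=4, Grace=1, Rupert=4
Event 2 (Grace +3): Grace: 1 -> 4. State: Mallory=3, Frank=4, Grace=4, Rupert=4
Event 3 (Frank -1): Frank: 4 -> 3. State: Mallory=3, Frank=3, Grace=4, Rupert=4
Event 4 (Mallory -2): Mallory: 3 -> 1. State: Mallory=1, Frank=3, Grace=4, Rupert=4
Event 5 (Rupert +3): Rupert: 4 -> 7. State: Mallory=1, Frank=3, Grace=4, Rupert=7
Event 6 (Rupert -7): Rupert: 7 -> 0. State: Mallory=1, Frank=3, Grace=4, Rupert=0
Event 7 (Rupert +2): Rupert: 0 -> 2. State: Mallory=1, Frank=3, Grace=4, Rupert=2
Event 8 (Mallory -> Rupert, 1): Mallory: 1 -> 0, Rupert: 2 -> 3. State: Mallory=0, Frank=3, Grace=4, Rupert=3

Mallory's final count: 0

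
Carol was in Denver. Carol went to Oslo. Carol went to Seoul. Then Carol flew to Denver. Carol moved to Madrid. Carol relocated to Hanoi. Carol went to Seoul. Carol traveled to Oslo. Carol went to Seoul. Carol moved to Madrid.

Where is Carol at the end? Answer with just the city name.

Answer: Madrid

Derivation:
Tracking Carol's location:
Start: Carol is in Denver.
After move 1: Denver -> Oslo. Carol is in Oslo.
After move 2: Oslo -> Seoul. Carol is in Seoul.
After move 3: Seoul -> Denver. Carol is in Denver.
After move 4: Denver -> Madrid. Carol is in Madrid.
After move 5: Madrid -> Hanoi. Carol is in Hanoi.
After move 6: Hanoi -> Seoul. Carol is in Seoul.
After move 7: Seoul -> Oslo. Carol is in Oslo.
After move 8: Oslo -> Seoul. Carol is in Seoul.
After move 9: Seoul -> Madrid. Carol is in Madrid.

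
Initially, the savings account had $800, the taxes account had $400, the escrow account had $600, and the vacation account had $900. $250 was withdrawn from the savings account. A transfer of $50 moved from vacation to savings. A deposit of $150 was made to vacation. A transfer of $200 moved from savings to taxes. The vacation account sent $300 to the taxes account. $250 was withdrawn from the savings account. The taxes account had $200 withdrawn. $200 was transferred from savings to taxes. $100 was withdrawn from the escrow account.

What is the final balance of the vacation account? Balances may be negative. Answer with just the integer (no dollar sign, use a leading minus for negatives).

Answer: 700

Derivation:
Tracking account balances step by step:
Start: savings=800, taxes=400, escrow=600, vacation=900
Event 1 (withdraw 250 from savings): savings: 800 - 250 = 550. Balances: savings=550, taxes=400, escrow=600, vacation=900
Event 2 (transfer 50 vacation -> savings): vacation: 900 - 50 = 850, savings: 550 + 50 = 600. Balances: savings=600, taxes=400, escrow=600, vacation=850
Event 3 (deposit 150 to vacation): vacation: 850 + 150 = 1000. Balances: savings=600, taxes=400, escrow=600, vacation=1000
Event 4 (transfer 200 savings -> taxes): savings: 600 - 200 = 400, taxes: 400 + 200 = 600. Balances: savings=400, taxes=600, escrow=600, vacation=1000
Event 5 (transfer 300 vacation -> taxes): vacation: 1000 - 300 = 700, taxes: 600 + 300 = 900. Balances: savings=400, taxes=900, escrow=600, vacation=700
Event 6 (withdraw 250 from savings): savings: 400 - 250 = 150. Balances: savings=150, taxes=900, escrow=600, vacation=700
Event 7 (withdraw 200 from taxes): taxes: 900 - 200 = 700. Balances: savings=150, taxes=700, escrow=600, vacation=700
Event 8 (transfer 200 savings -> taxes): savings: 150 - 200 = -50, taxes: 700 + 200 = 900. Balances: savings=-50, taxes=900, escrow=600, vacation=700
Event 9 (withdraw 100 from escrow): escrow: 600 - 100 = 500. Balances: savings=-50, taxes=900, escrow=500, vacation=700

Final balance of vacation: 700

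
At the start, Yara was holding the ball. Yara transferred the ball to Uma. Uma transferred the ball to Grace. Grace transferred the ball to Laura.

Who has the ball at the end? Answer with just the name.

Tracking the ball through each event:
Start: Yara has the ball.
After event 1: Uma has the ball.
After event 2: Grace has the ball.
After event 3: Laura has the ball.

Answer: Laura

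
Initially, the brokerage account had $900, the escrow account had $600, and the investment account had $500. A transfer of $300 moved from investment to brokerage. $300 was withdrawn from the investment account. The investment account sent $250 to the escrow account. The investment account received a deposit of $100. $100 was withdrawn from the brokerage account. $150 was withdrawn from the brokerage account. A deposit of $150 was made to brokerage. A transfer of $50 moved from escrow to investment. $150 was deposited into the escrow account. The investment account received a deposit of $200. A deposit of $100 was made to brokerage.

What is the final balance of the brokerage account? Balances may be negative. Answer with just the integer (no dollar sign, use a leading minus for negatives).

Answer: 1200

Derivation:
Tracking account balances step by step:
Start: brokerage=900, escrow=600, investment=500
Event 1 (transfer 300 investment -> brokerage): investment: 500 - 300 = 200, brokerage: 900 + 300 = 1200. Balances: brokerage=1200, escrow=600, investment=200
Event 2 (withdraw 300 from investment): investment: 200 - 300 = -100. Balances: brokerage=1200, escrow=600, investment=-100
Event 3 (transfer 250 investment -> escrow): investment: -100 - 250 = -350, escrow: 600 + 250 = 850. Balances: brokerage=1200, escrow=850, investment=-350
Event 4 (deposit 100 to investment): investment: -350 + 100 = -250. Balances: brokerage=1200, escrow=850, investment=-250
Event 5 (withdraw 100 from brokerage): brokerage: 1200 - 100 = 1100. Balances: brokerage=1100, escrow=850, investment=-250
Event 6 (withdraw 150 from brokerage): brokerage: 1100 - 150 = 950. Balances: brokerage=950, escrow=850, investment=-250
Event 7 (deposit 150 to brokerage): brokerage: 950 + 150 = 1100. Balances: brokerage=1100, escrow=850, investment=-250
Event 8 (transfer 50 escrow -> investment): escrow: 850 - 50 = 800, investment: -250 + 50 = -200. Balances: brokerage=1100, escrow=800, investment=-200
Event 9 (deposit 150 to escrow): escrow: 800 + 150 = 950. Balances: brokerage=1100, escrow=950, investment=-200
Event 10 (deposit 200 to investment): investment: -200 + 200 = 0. Balances: brokerage=1100, escrow=950, investment=0
Event 11 (deposit 100 to brokerage): brokerage: 1100 + 100 = 1200. Balances: brokerage=1200, escrow=950, investment=0

Final balance of brokerage: 1200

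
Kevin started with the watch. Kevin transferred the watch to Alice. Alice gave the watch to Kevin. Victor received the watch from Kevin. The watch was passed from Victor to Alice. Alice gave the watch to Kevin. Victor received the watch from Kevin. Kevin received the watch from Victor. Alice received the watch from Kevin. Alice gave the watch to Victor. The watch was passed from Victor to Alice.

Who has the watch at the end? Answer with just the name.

Tracking the watch through each event:
Start: Kevin has the watch.
After event 1: Alice has the watch.
After event 2: Kevin has the watch.
After event 3: Victor has the watch.
After event 4: Alice has the watch.
After event 5: Kevin has the watch.
After event 6: Victor has the watch.
After event 7: Kevin has the watch.
After event 8: Alice has the watch.
After event 9: Victor has the watch.
After event 10: Alice has the watch.

Answer: Alice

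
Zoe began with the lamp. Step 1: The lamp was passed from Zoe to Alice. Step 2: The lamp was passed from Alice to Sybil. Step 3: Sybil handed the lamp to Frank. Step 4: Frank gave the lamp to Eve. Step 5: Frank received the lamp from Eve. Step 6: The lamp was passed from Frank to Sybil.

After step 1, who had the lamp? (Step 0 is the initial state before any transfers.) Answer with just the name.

Answer: Alice

Derivation:
Tracking the lamp holder through step 1:
After step 0 (start): Zoe
After step 1: Alice

At step 1, the holder is Alice.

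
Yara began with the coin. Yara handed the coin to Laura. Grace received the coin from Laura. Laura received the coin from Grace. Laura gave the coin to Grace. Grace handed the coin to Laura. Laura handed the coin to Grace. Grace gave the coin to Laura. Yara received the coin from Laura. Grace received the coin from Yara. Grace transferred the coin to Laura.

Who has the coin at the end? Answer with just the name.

Answer: Laura

Derivation:
Tracking the coin through each event:
Start: Yara has the coin.
After event 1: Laura has the coin.
After event 2: Grace has the coin.
After event 3: Laura has the coin.
After event 4: Grace has the coin.
After event 5: Laura has the coin.
After event 6: Grace has the coin.
After event 7: Laura has the coin.
After event 8: Yara has the coin.
After event 9: Grace has the coin.
After event 10: Laura has the coin.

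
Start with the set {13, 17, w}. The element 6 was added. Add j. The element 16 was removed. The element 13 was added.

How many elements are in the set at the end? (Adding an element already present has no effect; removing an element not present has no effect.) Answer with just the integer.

Tracking the set through each operation:
Start: {13, 17, w}
Event 1 (add 6): added. Set: {13, 17, 6, w}
Event 2 (add j): added. Set: {13, 17, 6, j, w}
Event 3 (remove 16): not present, no change. Set: {13, 17, 6, j, w}
Event 4 (add 13): already present, no change. Set: {13, 17, 6, j, w}

Final set: {13, 17, 6, j, w} (size 5)

Answer: 5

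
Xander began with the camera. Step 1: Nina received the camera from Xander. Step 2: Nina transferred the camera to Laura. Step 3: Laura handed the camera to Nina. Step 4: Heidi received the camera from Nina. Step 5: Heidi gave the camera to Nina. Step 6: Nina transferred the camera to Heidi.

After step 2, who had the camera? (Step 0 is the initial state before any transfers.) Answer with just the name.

Tracking the camera holder through step 2:
After step 0 (start): Xander
After step 1: Nina
After step 2: Laura

At step 2, the holder is Laura.

Answer: Laura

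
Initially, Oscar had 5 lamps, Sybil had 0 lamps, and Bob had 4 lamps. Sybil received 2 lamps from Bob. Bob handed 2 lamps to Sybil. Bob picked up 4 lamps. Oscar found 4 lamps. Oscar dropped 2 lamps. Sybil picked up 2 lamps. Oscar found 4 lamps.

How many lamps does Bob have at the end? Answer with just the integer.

Tracking counts step by step:
Start: Oscar=5, Sybil=0, Bob=4
Event 1 (Bob -> Sybil, 2): Bob: 4 -> 2, Sybil: 0 -> 2. State: Oscar=5, Sybil=2, Bob=2
Event 2 (Bob -> Sybil, 2): Bob: 2 -> 0, Sybil: 2 -> 4. State: Oscar=5, Sybil=4, Bob=0
Event 3 (Bob +4): Bob: 0 -> 4. State: Oscar=5, Sybil=4, Bob=4
Event 4 (Oscar +4): Oscar: 5 -> 9. State: Oscar=9, Sybil=4, Bob=4
Event 5 (Oscar -2): Oscar: 9 -> 7. State: Oscar=7, Sybil=4, Bob=4
Event 6 (Sybil +2): Sybil: 4 -> 6. State: Oscar=7, Sybil=6, Bob=4
Event 7 (Oscar +4): Oscar: 7 -> 11. State: Oscar=11, Sybil=6, Bob=4

Bob's final count: 4

Answer: 4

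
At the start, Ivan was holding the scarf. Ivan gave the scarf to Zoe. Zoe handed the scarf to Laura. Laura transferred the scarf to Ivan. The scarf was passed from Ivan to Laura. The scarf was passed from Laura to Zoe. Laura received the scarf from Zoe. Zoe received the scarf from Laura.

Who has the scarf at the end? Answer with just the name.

Answer: Zoe

Derivation:
Tracking the scarf through each event:
Start: Ivan has the scarf.
After event 1: Zoe has the scarf.
After event 2: Laura has the scarf.
After event 3: Ivan has the scarf.
After event 4: Laura has the scarf.
After event 5: Zoe has the scarf.
After event 6: Laura has the scarf.
After event 7: Zoe has the scarf.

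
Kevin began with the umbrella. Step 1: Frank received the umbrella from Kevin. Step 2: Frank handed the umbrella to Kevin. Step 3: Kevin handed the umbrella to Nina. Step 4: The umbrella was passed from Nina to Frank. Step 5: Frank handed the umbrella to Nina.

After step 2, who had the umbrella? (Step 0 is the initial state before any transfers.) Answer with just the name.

Tracking the umbrella holder through step 2:
After step 0 (start): Kevin
After step 1: Frank
After step 2: Kevin

At step 2, the holder is Kevin.

Answer: Kevin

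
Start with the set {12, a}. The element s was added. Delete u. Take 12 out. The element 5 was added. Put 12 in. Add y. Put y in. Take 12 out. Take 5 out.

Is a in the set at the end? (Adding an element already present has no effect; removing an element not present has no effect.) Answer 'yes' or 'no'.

Answer: yes

Derivation:
Tracking the set through each operation:
Start: {12, a}
Event 1 (add s): added. Set: {12, a, s}
Event 2 (remove u): not present, no change. Set: {12, a, s}
Event 3 (remove 12): removed. Set: {a, s}
Event 4 (add 5): added. Set: {5, a, s}
Event 5 (add 12): added. Set: {12, 5, a, s}
Event 6 (add y): added. Set: {12, 5, a, s, y}
Event 7 (add y): already present, no change. Set: {12, 5, a, s, y}
Event 8 (remove 12): removed. Set: {5, a, s, y}
Event 9 (remove 5): removed. Set: {a, s, y}

Final set: {a, s, y} (size 3)
a is in the final set.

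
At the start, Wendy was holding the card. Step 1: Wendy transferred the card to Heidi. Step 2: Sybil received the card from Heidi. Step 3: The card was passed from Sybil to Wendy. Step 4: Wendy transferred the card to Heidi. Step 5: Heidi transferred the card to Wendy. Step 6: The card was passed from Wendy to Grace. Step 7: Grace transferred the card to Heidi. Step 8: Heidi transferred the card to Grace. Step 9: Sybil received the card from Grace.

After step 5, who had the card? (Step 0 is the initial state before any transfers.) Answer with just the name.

Tracking the card holder through step 5:
After step 0 (start): Wendy
After step 1: Heidi
After step 2: Sybil
After step 3: Wendy
After step 4: Heidi
After step 5: Wendy

At step 5, the holder is Wendy.

Answer: Wendy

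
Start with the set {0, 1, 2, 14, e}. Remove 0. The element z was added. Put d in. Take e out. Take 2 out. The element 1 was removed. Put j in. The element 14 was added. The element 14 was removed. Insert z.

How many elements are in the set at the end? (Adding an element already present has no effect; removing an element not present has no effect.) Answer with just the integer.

Tracking the set through each operation:
Start: {0, 1, 14, 2, e}
Event 1 (remove 0): removed. Set: {1, 14, 2, e}
Event 2 (add z): added. Set: {1, 14, 2, e, z}
Event 3 (add d): added. Set: {1, 14, 2, d, e, z}
Event 4 (remove e): removed. Set: {1, 14, 2, d, z}
Event 5 (remove 2): removed. Set: {1, 14, d, z}
Event 6 (remove 1): removed. Set: {14, d, z}
Event 7 (add j): added. Set: {14, d, j, z}
Event 8 (add 14): already present, no change. Set: {14, d, j, z}
Event 9 (remove 14): removed. Set: {d, j, z}
Event 10 (add z): already present, no change. Set: {d, j, z}

Final set: {d, j, z} (size 3)

Answer: 3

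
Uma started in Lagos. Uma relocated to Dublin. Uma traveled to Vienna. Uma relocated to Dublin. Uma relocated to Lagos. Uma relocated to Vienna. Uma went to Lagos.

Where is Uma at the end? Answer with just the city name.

Tracking Uma's location:
Start: Uma is in Lagos.
After move 1: Lagos -> Dublin. Uma is in Dublin.
After move 2: Dublin -> Vienna. Uma is in Vienna.
After move 3: Vienna -> Dublin. Uma is in Dublin.
After move 4: Dublin -> Lagos. Uma is in Lagos.
After move 5: Lagos -> Vienna. Uma is in Vienna.
After move 6: Vienna -> Lagos. Uma is in Lagos.

Answer: Lagos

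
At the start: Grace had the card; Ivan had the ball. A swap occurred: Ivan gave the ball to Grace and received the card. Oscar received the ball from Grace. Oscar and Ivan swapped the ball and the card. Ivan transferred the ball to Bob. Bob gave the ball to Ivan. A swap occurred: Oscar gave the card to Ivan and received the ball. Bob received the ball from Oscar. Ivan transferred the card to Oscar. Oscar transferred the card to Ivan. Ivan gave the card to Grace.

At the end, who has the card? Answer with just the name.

Tracking all object holders:
Start: card:Grace, ball:Ivan
Event 1 (swap ball<->card: now ball:Grace, card:Ivan). State: card:Ivan, ball:Grace
Event 2 (give ball: Grace -> Oscar). State: card:Ivan, ball:Oscar
Event 3 (swap ball<->card: now ball:Ivan, card:Oscar). State: card:Oscar, ball:Ivan
Event 4 (give ball: Ivan -> Bob). State: card:Oscar, ball:Bob
Event 5 (give ball: Bob -> Ivan). State: card:Oscar, ball:Ivan
Event 6 (swap card<->ball: now card:Ivan, ball:Oscar). State: card:Ivan, ball:Oscar
Event 7 (give ball: Oscar -> Bob). State: card:Ivan, ball:Bob
Event 8 (give card: Ivan -> Oscar). State: card:Oscar, ball:Bob
Event 9 (give card: Oscar -> Ivan). State: card:Ivan, ball:Bob
Event 10 (give card: Ivan -> Grace). State: card:Grace, ball:Bob

Final state: card:Grace, ball:Bob
The card is held by Grace.

Answer: Grace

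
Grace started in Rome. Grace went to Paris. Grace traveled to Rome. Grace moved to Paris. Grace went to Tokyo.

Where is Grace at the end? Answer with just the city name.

Tracking Grace's location:
Start: Grace is in Rome.
After move 1: Rome -> Paris. Grace is in Paris.
After move 2: Paris -> Rome. Grace is in Rome.
After move 3: Rome -> Paris. Grace is in Paris.
After move 4: Paris -> Tokyo. Grace is in Tokyo.

Answer: Tokyo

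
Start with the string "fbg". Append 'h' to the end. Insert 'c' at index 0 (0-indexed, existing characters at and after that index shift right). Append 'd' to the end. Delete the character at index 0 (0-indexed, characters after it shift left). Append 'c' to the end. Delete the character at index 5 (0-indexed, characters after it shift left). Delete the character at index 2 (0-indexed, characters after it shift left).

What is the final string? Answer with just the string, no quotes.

Applying each edit step by step:
Start: "fbg"
Op 1 (append 'h'): "fbg" -> "fbgh"
Op 2 (insert 'c' at idx 0): "fbgh" -> "cfbgh"
Op 3 (append 'd'): "cfbgh" -> "cfbghd"
Op 4 (delete idx 0 = 'c'): "cfbghd" -> "fbghd"
Op 5 (append 'c'): "fbghd" -> "fbghdc"
Op 6 (delete idx 5 = 'c'): "fbghdc" -> "fbghd"
Op 7 (delete idx 2 = 'g'): "fbghd" -> "fbhd"

Answer: fbhd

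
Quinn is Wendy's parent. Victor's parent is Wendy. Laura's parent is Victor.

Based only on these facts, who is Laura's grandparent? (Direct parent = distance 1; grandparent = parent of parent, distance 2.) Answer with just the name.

Reconstructing the parent chain from the given facts:
  Quinn -> Wendy -> Victor -> Laura
(each arrow means 'parent of the next')
Positions in the chain (0 = top):
  position of Quinn: 0
  position of Wendy: 1
  position of Victor: 2
  position of Laura: 3

Laura is at position 3; the grandparent is 2 steps up the chain, i.e. position 1: Wendy.

Answer: Wendy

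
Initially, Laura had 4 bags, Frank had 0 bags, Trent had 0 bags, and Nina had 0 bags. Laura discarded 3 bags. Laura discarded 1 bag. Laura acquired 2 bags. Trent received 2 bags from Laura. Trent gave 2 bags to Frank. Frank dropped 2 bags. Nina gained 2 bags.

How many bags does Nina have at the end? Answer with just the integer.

Tracking counts step by step:
Start: Laura=4, Frank=0, Trent=0, Nina=0
Event 1 (Laura -3): Laura: 4 -> 1. State: Laura=1, Frank=0, Trent=0, Nina=0
Event 2 (Laura -1): Laura: 1 -> 0. State: Laura=0, Frank=0, Trent=0, Nina=0
Event 3 (Laura +2): Laura: 0 -> 2. State: Laura=2, Frank=0, Trent=0, Nina=0
Event 4 (Laura -> Trent, 2): Laura: 2 -> 0, Trent: 0 -> 2. State: Laura=0, Frank=0, Trent=2, Nina=0
Event 5 (Trent -> Frank, 2): Trent: 2 -> 0, Frank: 0 -> 2. State: Laura=0, Frank=2, Trent=0, Nina=0
Event 6 (Frank -2): Frank: 2 -> 0. State: Laura=0, Frank=0, Trent=0, Nina=0
Event 7 (Nina +2): Nina: 0 -> 2. State: Laura=0, Frank=0, Trent=0, Nina=2

Nina's final count: 2

Answer: 2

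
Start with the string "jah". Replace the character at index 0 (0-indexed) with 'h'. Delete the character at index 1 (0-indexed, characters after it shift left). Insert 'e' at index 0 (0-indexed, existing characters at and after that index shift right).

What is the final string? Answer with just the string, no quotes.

Applying each edit step by step:
Start: "jah"
Op 1 (replace idx 0: 'j' -> 'h'): "jah" -> "hah"
Op 2 (delete idx 1 = 'a'): "hah" -> "hh"
Op 3 (insert 'e' at idx 0): "hh" -> "ehh"

Answer: ehh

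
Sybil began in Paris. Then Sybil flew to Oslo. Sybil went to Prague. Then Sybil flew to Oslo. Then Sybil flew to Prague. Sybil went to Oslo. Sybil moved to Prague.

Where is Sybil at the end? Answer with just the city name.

Tracking Sybil's location:
Start: Sybil is in Paris.
After move 1: Paris -> Oslo. Sybil is in Oslo.
After move 2: Oslo -> Prague. Sybil is in Prague.
After move 3: Prague -> Oslo. Sybil is in Oslo.
After move 4: Oslo -> Prague. Sybil is in Prague.
After move 5: Prague -> Oslo. Sybil is in Oslo.
After move 6: Oslo -> Prague. Sybil is in Prague.

Answer: Prague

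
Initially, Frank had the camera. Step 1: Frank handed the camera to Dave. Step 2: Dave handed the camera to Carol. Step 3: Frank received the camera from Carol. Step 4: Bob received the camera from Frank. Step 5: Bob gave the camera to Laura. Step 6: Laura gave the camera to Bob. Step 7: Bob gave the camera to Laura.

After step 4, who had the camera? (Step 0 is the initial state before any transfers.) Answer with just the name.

Answer: Bob

Derivation:
Tracking the camera holder through step 4:
After step 0 (start): Frank
After step 1: Dave
After step 2: Carol
After step 3: Frank
After step 4: Bob

At step 4, the holder is Bob.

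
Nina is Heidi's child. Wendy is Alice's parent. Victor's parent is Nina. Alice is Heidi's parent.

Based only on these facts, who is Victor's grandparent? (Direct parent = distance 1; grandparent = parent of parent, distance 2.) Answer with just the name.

Reconstructing the parent chain from the given facts:
  Wendy -> Alice -> Heidi -> Nina -> Victor
(each arrow means 'parent of the next')
Positions in the chain (0 = top):
  position of Wendy: 0
  position of Alice: 1
  position of Heidi: 2
  position of Nina: 3
  position of Victor: 4

Victor is at position 4; the grandparent is 2 steps up the chain, i.e. position 2: Heidi.

Answer: Heidi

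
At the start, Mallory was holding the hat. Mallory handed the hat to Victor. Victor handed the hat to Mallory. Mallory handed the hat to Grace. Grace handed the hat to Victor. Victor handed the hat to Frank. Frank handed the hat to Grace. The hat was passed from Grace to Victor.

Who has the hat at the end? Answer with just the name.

Answer: Victor

Derivation:
Tracking the hat through each event:
Start: Mallory has the hat.
After event 1: Victor has the hat.
After event 2: Mallory has the hat.
After event 3: Grace has the hat.
After event 4: Victor has the hat.
After event 5: Frank has the hat.
After event 6: Grace has the hat.
After event 7: Victor has the hat.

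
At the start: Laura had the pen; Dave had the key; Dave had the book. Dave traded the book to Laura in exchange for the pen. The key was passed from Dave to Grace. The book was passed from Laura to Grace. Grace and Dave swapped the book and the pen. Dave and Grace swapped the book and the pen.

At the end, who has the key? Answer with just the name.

Tracking all object holders:
Start: pen:Laura, key:Dave, book:Dave
Event 1 (swap book<->pen: now book:Laura, pen:Dave). State: pen:Dave, key:Dave, book:Laura
Event 2 (give key: Dave -> Grace). State: pen:Dave, key:Grace, book:Laura
Event 3 (give book: Laura -> Grace). State: pen:Dave, key:Grace, book:Grace
Event 4 (swap book<->pen: now book:Dave, pen:Grace). State: pen:Grace, key:Grace, book:Dave
Event 5 (swap book<->pen: now book:Grace, pen:Dave). State: pen:Dave, key:Grace, book:Grace

Final state: pen:Dave, key:Grace, book:Grace
The key is held by Grace.

Answer: Grace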